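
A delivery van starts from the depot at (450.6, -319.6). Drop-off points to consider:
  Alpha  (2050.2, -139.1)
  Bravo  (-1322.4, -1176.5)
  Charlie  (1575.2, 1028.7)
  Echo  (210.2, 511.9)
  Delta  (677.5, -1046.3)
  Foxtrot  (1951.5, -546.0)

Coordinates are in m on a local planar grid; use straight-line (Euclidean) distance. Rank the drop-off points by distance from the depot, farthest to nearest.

Distance from the depot at (450.6, -319.6) to each:
Bravo (-1322.4, -1176.5): 1969.2 m
Charlie (1575.2, 1028.7): 1755.7 m
Alpha (2050.2, -139.1): 1609.8 m
Foxtrot (1951.5, -546.0): 1517.9 m
Echo (210.2, 511.9): 865.6 m
Delta (677.5, -1046.3): 761.3 m

Bravo, Charlie, Alpha, Foxtrot, Echo, Delta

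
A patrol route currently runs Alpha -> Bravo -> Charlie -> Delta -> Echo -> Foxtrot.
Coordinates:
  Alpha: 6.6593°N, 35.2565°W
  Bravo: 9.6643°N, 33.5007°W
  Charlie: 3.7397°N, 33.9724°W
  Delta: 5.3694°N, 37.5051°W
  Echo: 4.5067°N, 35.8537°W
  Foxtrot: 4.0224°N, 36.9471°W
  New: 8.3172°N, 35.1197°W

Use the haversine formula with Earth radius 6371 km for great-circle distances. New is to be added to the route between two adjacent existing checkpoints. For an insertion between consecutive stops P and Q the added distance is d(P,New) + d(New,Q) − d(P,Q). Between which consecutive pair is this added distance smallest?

between Alpha and Bravo

Added distance for inserting New between each consecutive pair:
Alpha–Bravo: 31.5 km
Bravo–Charlie: 96.2 km
Charlie–Delta: 513.5 km
Delta–Echo: 645.3 km
Echo–Foxtrot: 817.2 km
Smallest added distance is 31.5 km, inserting between Alpha and Bravo.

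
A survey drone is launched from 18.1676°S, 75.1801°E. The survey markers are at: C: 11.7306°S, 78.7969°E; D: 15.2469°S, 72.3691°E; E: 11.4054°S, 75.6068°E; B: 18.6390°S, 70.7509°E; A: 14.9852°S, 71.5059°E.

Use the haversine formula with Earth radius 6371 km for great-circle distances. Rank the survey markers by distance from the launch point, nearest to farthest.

Distances from the launch point:
D 15.2469°S, 72.3691°E: 441.7 km
B 18.6390°S, 70.7509°E: 470.2 km
A 14.9852°S, 71.5059°E: 527.7 km
E 11.4054°S, 75.6068°E: 753.3 km
C 11.7306°S, 78.7969°E: 814.3 km

D, B, A, E, C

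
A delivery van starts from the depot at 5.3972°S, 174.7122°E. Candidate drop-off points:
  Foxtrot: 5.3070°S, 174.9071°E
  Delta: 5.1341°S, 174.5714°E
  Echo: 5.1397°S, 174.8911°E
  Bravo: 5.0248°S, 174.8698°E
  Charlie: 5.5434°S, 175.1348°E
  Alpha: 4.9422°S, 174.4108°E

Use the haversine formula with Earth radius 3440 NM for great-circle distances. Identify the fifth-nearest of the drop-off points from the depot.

Charlie

Distance to each, sorted:
Foxtrot: 12.8 NM
Delta: 17.9 NM
Echo: 18.8 NM
Bravo: 24.3 NM
Charlie: 26.7 NM
Alpha: 32.7 NM
The fifth-nearest is Charlie at 26.7 NM.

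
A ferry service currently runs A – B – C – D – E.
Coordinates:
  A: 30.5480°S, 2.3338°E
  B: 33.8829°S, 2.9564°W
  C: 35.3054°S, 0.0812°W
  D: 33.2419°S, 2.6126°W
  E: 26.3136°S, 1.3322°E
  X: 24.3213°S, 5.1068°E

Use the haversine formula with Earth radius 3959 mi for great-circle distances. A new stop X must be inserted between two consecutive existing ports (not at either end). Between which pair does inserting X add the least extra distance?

Added distance for inserting X between each consecutive pair:
A–B: 897.0 mi
B–C: 1449.0 mi
C–D: 1389.9 mi
D–E: 512.2 mi
Smallest added distance is 512.2 mi, inserting between D and E.

between D and E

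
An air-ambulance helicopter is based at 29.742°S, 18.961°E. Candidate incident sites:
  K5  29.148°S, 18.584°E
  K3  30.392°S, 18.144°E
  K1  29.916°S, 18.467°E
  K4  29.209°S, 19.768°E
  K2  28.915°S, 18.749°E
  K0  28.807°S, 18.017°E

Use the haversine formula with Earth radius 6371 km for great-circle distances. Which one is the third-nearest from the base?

K2

Distances from the base (29.742°S, 18.961°E):
K1: 51.4 km
K5: 75.5 km
K2: 94.2 km
K4: 98.1 km
K3: 106.8 km
K0: 138.5 km
The third-nearest is K2 at 94.2 km.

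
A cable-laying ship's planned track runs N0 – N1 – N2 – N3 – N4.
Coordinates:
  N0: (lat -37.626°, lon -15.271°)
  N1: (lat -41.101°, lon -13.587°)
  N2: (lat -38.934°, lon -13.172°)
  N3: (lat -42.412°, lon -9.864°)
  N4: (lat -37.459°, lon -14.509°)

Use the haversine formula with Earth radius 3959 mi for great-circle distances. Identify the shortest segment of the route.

Leg distances:
N0→N1: 256.4 mi
N1→N2: 151.3 mi
N2→N3: 296.3 mi
N3→N4: 421.4 mi
The shortest leg is N1–N2 at 151.3 mi.

N1–N2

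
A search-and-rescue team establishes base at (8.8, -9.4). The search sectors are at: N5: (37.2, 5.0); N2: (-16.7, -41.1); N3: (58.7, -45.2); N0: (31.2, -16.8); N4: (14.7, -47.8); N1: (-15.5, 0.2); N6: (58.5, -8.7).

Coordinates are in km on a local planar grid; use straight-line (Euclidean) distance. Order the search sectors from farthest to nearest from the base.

Computing each straight-line distance from (8.8, -9.4):
N3 (58.7, -45.2): 61.4 km
N6 (58.5, -8.7): 49.7 km
N2 (-16.7, -41.1): 40.7 km
N4 (14.7, -47.8): 38.9 km
N5 (37.2, 5.0): 31.8 km
N1 (-15.5, 0.2): 26.1 km
N0 (31.2, -16.8): 23.6 km

N3, N6, N2, N4, N5, N1, N0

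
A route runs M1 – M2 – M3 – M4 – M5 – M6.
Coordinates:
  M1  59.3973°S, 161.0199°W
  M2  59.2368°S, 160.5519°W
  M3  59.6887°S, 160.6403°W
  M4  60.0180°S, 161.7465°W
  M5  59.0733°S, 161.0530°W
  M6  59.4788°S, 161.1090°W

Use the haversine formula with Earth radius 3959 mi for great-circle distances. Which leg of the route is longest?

M4–M5

Leg distances:
M1→M2: 19.9 mi
M2→M3: 31.4 mi
M3→M4: 44.6 mi
M4→M5: 69.6 mi
M5→M6: 28.1 mi
The longest leg is M4–M5 at 69.6 mi.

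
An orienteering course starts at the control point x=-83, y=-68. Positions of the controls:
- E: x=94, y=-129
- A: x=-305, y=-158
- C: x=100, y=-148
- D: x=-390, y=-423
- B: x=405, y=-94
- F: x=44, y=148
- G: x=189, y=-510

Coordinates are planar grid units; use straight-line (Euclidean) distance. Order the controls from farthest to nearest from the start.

G, B, D, F, A, C, E

Computing each straight-line distance from x=-83, y=-68:
G x=189, y=-510: 519.0
B x=405, y=-94: 488.7
D x=-390, y=-423: 469.3
F x=44, y=148: 250.6
A x=-305, y=-158: 239.5
C x=100, y=-148: 199.7
E x=94, y=-129: 187.2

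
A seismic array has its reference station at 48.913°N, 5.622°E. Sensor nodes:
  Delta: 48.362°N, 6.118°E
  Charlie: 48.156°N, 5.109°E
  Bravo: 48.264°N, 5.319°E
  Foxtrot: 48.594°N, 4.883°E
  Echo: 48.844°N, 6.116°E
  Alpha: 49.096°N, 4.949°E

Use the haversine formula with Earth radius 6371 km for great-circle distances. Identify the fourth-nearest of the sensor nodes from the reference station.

Distance to each, sorted:
Echo: 36.9 km
Alpha: 53.1 km
Foxtrot: 64.8 km
Delta: 71.3 km
Bravo: 75.5 km
Charlie: 92.3 km
The fourth-nearest is Delta at 71.3 km.

Delta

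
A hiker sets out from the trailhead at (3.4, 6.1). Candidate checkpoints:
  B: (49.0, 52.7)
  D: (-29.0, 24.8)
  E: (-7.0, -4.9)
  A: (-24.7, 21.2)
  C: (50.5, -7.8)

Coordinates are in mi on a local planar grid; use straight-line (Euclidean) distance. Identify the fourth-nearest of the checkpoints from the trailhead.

C

Distances from the trailhead ((3.4, 6.1)):
E: 15.1 mi
A: 31.9 mi
D: 37.4 mi
C: 49.1 mi
B: 65.2 mi
The fourth-nearest is C at 49.1 mi.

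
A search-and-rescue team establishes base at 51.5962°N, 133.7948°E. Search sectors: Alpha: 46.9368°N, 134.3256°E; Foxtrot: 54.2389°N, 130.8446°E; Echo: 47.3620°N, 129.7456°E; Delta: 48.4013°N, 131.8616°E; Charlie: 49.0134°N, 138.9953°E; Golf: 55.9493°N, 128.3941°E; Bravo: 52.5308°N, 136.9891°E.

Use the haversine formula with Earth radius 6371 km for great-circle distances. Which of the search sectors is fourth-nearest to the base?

Distance to each, sorted:
Bravo: 241.8 km
Foxtrot: 354.2 km
Delta: 381.1 km
Charlie: 467.7 km
Alpha: 519.5 km
Echo: 554.1 km
Golf: 599.8 km
The fourth-nearest is Charlie at 467.7 km.

Charlie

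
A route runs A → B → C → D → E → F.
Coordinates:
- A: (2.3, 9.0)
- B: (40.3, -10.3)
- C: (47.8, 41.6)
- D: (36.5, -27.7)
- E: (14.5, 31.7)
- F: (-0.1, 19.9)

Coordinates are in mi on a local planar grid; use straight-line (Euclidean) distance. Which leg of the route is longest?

C–D

Leg distances:
A→B: 42.6 mi
B→C: 52.4 mi
C→D: 70.2 mi
D→E: 63.3 mi
E→F: 18.8 mi
The longest leg is C–D at 70.2 mi.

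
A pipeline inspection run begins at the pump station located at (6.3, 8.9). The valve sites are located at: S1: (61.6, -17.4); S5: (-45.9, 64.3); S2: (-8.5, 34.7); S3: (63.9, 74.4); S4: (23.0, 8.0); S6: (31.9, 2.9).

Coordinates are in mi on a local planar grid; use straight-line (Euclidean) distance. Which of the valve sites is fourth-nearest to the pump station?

Distance to each, sorted:
S4: 16.7 mi
S6: 26.3 mi
S2: 29.7 mi
S1: 61.2 mi
S5: 76.1 mi
S3: 87.2 mi
The fourth-nearest is S1 at 61.2 mi.

S1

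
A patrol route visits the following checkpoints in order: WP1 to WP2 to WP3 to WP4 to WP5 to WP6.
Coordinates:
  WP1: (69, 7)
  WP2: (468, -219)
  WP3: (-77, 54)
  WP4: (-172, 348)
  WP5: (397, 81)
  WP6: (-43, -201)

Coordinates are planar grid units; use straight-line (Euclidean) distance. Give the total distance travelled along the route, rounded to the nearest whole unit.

Leg distances:
WP1→WP2: 458.6  (cumulative 458.6)
WP2→WP3: 609.6  (cumulative 1068.1)
WP3→WP4: 309.0  (cumulative 1377.1)
WP4→WP5: 628.5  (cumulative 2005.6)
WP5→WP6: 522.6  (cumulative 2528.2)
Total route length ≈ 2528.

2528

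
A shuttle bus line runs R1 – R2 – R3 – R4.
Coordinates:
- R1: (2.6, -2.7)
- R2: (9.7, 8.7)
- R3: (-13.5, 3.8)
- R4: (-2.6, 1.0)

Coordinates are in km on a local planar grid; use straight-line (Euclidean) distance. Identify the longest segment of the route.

Leg distances:
R1→R2: 13.4 km
R2→R3: 23.7 km
R3→R4: 11.3 km
The longest leg is R2–R3 at 23.7 km.

R2–R3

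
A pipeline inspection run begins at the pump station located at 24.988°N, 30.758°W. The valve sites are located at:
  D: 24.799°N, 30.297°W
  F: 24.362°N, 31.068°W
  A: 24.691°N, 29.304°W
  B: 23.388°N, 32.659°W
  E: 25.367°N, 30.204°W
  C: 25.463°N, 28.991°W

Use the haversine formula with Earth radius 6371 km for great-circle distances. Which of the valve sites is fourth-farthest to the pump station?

F

Distance to each, sorted:
B: 262.4 km
C: 185.4 km
A: 150.4 km
F: 76.3 km
E: 69.9 km
D: 51.0 km
The fourth-farthest is F at 76.3 km.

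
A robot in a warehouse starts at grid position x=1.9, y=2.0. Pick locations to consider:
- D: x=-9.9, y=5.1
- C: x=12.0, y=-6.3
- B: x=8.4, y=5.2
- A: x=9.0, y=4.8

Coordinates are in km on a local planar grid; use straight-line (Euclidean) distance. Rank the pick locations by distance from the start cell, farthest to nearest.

Computing each straight-line distance from x=1.9, y=2.0:
C x=12.0, y=-6.3: 13.1 km
D x=-9.9, y=5.1: 12.2 km
A x=9.0, y=4.8: 7.6 km
B x=8.4, y=5.2: 7.2 km

C, D, A, B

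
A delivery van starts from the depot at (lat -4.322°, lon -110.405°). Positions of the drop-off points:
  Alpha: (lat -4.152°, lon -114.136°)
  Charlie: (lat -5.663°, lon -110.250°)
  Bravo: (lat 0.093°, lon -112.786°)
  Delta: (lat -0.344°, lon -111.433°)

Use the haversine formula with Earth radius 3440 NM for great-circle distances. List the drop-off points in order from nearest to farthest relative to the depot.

Charlie, Alpha, Delta, Bravo

Computing each great-circle distance from (lat -4.322°, lon -110.405°):
Charlie (lat -5.663°, lon -110.250°): 81.0 NM
Alpha (lat -4.152°, lon -114.136°): 223.6 NM
Delta (lat -0.344°, lon -111.433°): 246.7 NM
Bravo (lat 0.093°, lon -112.786°): 301.1 NM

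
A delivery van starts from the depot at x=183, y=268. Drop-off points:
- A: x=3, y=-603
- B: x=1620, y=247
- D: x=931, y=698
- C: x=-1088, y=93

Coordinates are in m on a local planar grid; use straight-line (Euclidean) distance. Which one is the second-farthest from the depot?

Distance to each, sorted:
B: 1437.2 m
C: 1283.0 m
A: 889.4 m
D: 862.8 m
The second-farthest is C at 1283.0 m.

C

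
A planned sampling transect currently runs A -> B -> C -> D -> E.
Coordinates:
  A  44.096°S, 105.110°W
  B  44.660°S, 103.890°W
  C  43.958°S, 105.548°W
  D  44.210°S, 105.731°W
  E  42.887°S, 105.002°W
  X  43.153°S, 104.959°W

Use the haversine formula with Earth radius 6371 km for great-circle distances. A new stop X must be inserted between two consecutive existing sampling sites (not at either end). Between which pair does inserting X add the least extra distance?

between D and E

Added distance for inserting X between each consecutive pair:
A–B: 178.3 km
B–C: 136.2 km
C–D: 202.6 km
D–E: 4.3 km
Smallest added distance is 4.3 km, inserting between D and E.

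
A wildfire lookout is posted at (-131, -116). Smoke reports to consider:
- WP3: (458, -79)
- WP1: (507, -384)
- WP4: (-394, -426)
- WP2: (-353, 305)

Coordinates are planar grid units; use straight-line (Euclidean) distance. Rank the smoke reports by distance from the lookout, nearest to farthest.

Computing each straight-line distance from (-131, -116):
WP4 (-394, -426): 406.5
WP2 (-353, 305): 475.9
WP3 (458, -79): 590.2
WP1 (507, -384): 692.0

WP4, WP2, WP3, WP1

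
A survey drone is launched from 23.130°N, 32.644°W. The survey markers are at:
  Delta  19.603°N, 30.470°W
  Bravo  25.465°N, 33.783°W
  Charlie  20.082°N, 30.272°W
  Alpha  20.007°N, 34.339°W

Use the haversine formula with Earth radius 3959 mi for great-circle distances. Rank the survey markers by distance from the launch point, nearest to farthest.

Bravo, Alpha, Charlie, Delta

Computing each great-circle distance from 23.130°N, 32.644°W:
Bravo 25.465°N, 33.783°W: 176.6 mi
Alpha 20.007°N, 34.339°W: 241.7 mi
Charlie 20.082°N, 30.272°W: 259.9 mi
Delta 19.603°N, 30.470°W: 281.0 mi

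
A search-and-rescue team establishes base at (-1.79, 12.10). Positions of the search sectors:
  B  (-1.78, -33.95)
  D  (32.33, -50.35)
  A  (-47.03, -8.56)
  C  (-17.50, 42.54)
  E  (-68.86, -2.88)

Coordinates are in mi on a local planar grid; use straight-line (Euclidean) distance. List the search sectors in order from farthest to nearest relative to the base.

D, E, A, B, C

Computing each straight-line distance from (-1.79, 12.10):
D (32.33, -50.35): 71.2 mi
E (-68.86, -2.88): 68.7 mi
A (-47.03, -8.56): 49.7 mi
B (-1.78, -33.95): 46.1 mi
C (-17.50, 42.54): 34.3 mi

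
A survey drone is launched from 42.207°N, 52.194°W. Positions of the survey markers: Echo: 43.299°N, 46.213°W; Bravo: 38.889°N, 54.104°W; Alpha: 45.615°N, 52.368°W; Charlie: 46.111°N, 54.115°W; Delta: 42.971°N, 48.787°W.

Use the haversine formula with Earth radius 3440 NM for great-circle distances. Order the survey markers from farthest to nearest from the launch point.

Distance from the launch point at 42.207°N, 52.194°W to each:
Echo 43.299°N, 46.213°W: 271.6 NM
Charlie 46.111°N, 54.115°W: 248.5 NM
Bravo 38.889°N, 54.104°W: 217.4 NM
Alpha 45.615°N, 52.368°W: 204.8 NM
Delta 42.971°N, 48.787°W: 157.4 NM

Echo, Charlie, Bravo, Alpha, Delta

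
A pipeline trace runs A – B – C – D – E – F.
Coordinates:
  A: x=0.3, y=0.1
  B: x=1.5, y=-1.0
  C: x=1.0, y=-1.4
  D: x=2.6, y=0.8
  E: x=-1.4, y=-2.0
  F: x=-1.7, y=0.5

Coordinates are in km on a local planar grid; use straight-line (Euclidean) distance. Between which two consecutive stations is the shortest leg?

B–C

Leg distances:
A→B: 1.6 km
B→C: 0.6 km
C→D: 2.7 km
D→E: 4.9 km
E→F: 2.5 km
The shortest leg is B–C at 0.6 km.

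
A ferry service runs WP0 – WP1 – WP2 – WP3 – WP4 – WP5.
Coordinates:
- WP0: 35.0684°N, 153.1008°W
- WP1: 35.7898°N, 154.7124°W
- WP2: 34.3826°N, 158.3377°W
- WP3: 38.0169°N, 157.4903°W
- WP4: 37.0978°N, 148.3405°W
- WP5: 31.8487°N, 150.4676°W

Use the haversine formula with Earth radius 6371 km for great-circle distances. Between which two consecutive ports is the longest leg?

Leg distances:
WP0→WP1: 166.6 km
WP1→WP2: 365.1 km
WP2→WP3: 411.2 km
WP3→WP4: 812.7 km
WP4→WP5: 615.3 km
The longest leg is WP3–WP4 at 812.7 km.

WP3–WP4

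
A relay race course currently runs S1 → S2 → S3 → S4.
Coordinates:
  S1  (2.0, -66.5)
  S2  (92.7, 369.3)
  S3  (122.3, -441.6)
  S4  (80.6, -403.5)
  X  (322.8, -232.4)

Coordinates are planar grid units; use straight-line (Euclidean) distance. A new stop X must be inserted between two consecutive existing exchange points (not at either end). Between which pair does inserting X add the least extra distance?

Added distance for inserting X between each consecutive pair:
S1–S2: 560.2
S2–S3: 122.5
S3–S4: 529.8
Smallest added distance is 122.5, inserting between S2 and S3.

between S2 and S3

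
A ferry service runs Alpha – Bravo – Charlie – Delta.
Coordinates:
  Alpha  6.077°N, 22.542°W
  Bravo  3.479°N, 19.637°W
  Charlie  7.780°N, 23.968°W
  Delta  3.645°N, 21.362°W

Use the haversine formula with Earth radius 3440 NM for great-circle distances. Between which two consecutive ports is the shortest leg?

Leg distances:
Alpha→Bravo: 233.5 NM
Bravo→Charlie: 365.5 NM
Charlie→Delta: 293.0 NM
The shortest leg is Alpha–Bravo at 233.5 NM.

Alpha–Bravo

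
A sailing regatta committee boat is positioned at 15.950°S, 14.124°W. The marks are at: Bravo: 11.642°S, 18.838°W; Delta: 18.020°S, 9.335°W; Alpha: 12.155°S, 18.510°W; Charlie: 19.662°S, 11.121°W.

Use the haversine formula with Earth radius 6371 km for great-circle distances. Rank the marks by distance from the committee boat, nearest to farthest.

Charlie, Delta, Alpha, Bravo

Distances from the committee boat:
Charlie 19.662°S, 11.121°W: 521.0 km
Delta 18.020°S, 9.335°W: 558.8 km
Alpha 12.155°S, 18.510°W: 633.9 km
Bravo 11.642°S, 18.838°W: 698.9 km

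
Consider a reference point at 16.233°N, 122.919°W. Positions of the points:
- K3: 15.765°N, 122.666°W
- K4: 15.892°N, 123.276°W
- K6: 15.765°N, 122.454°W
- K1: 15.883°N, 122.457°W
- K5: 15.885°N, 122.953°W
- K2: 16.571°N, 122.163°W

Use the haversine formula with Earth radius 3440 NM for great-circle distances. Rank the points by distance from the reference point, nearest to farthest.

Computing each great-circle distance from 16.233°N, 122.919°W:
K5 15.885°N, 122.953°W: 21.0 NM
K4 15.892°N, 123.276°W: 29.0 NM
K3 15.765°N, 122.666°W: 31.7 NM
K1 15.883°N, 122.457°W: 33.9 NM
K6 15.765°N, 122.454°W: 38.9 NM
K2 16.571°N, 122.163°W: 48.0 NM

K5, K4, K3, K1, K6, K2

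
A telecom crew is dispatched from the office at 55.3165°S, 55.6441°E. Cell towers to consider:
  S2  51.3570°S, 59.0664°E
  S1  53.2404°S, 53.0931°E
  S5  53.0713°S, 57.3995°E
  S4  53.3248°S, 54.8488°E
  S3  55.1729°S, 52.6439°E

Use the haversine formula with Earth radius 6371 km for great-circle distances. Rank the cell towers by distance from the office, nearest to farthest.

S3, S4, S5, S1, S2

Distance from the office at 55.3165°S, 55.6441°E to each:
S3 55.1729°S, 52.6439°E: 190.8 km
S4 53.3248°S, 54.8488°E: 227.4 km
S5 53.0713°S, 57.3995°E: 274.5 km
S1 53.2404°S, 53.0931°E: 284.1 km
S2 51.3570°S, 59.0664°E: 495.3 km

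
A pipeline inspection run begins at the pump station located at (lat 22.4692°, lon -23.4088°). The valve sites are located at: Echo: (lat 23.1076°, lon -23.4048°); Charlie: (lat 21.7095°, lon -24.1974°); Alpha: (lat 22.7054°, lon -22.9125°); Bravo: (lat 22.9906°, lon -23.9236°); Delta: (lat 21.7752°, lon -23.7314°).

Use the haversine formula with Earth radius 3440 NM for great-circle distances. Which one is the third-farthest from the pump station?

Bravo

Distances from the pump station ((lat 22.4692°, lon -23.4088°)):
Charlie: 63.3 NM
Delta: 45.4 NM
Bravo: 42.3 NM
Echo: 38.3 NM
Alpha: 31.0 NM
The third-farthest is Bravo at 42.3 NM.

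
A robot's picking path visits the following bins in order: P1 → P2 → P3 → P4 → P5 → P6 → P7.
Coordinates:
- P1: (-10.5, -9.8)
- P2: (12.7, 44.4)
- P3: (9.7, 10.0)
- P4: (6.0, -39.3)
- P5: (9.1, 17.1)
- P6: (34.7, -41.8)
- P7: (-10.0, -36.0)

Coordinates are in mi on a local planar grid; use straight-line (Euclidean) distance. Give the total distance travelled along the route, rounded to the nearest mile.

309 mi

Leg distances:
P1→P2: 59.0 mi  (cumulative 59.0 mi)
P2→P3: 34.5 mi  (cumulative 93.5 mi)
P3→P4: 49.4 mi  (cumulative 142.9 mi)
P4→P5: 56.5 mi  (cumulative 199.4 mi)
P5→P6: 64.2 mi  (cumulative 263.6 mi)
P6→P7: 45.1 mi  (cumulative 308.7 mi)
Total route length ≈ 309 mi.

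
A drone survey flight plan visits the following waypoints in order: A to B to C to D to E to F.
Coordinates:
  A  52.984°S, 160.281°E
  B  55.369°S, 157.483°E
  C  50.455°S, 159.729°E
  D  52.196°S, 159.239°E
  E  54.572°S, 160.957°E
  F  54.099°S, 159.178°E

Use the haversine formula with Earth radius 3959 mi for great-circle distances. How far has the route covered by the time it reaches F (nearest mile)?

Leg distances:
A→B: 199.9 mi  (cumulative 199.9 mi)
B→C: 352.2 mi  (cumulative 552.0 mi)
C→D: 122.1 mi  (cumulative 674.2 mi)
D→E: 178.8 mi  (cumulative 853.0 mi)
E→F: 78.8 mi  (cumulative 931.7 mi)
Cumulative distance at F ≈ 932 mi.

932 mi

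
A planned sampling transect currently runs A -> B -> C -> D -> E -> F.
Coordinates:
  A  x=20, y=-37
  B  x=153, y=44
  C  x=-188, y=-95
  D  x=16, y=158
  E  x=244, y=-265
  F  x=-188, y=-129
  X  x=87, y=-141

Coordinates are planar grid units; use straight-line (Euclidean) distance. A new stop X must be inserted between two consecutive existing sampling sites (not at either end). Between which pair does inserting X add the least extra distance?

Added distance for inserting X between each consecutive pair:
A–B: 164.4
B–C: 107.0
C–D: 261.1
D–E: 26.8
E–F: 22.4
Smallest added distance is 22.4, inserting between E and F.

between E and F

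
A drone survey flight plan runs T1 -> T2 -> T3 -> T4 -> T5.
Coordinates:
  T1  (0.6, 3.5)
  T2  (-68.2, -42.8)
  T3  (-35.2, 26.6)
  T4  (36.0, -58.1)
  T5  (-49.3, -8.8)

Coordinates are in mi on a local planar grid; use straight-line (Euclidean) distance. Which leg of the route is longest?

Leg distances:
T1→T2: 82.9 mi
T2→T3: 76.8 mi
T3→T4: 110.7 mi
T4→T5: 98.5 mi
The longest leg is T3–T4 at 110.7 mi.

T3–T4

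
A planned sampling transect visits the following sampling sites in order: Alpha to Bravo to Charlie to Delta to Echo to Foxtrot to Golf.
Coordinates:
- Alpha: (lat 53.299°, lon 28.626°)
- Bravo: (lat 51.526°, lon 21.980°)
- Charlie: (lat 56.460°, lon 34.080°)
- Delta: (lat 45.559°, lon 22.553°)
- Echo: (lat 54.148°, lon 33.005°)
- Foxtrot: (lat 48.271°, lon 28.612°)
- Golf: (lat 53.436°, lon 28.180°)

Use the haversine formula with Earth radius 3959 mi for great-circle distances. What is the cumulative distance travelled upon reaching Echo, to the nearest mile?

Leg distances:
Alpha→Bravo: 305.6 mi  (cumulative 305.6 mi)
Bravo→Charlie: 596.9 mi  (cumulative 902.4 mi)
Charlie→Delta: 902.1 mi  (cumulative 1804.5 mi)
Delta→Echo: 752.7 mi  (cumulative 2557.2 mi)
Cumulative distance at Echo ≈ 2557 mi.

2557 mi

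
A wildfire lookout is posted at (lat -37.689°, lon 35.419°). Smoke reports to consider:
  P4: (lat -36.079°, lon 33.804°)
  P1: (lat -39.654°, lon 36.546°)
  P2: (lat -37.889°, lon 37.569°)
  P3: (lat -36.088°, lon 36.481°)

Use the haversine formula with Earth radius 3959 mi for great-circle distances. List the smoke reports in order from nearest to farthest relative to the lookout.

Distances from the lookout:
P2 (lat -37.889°, lon 37.569°): 118.2 mi
P3 (lat -36.088°, lon 36.481°): 125.2 mi
P4 (lat -36.079°, lon 33.804°): 142.6 mi
P1 (lat -39.654°, lon 36.546°): 148.8 mi

P2, P3, P4, P1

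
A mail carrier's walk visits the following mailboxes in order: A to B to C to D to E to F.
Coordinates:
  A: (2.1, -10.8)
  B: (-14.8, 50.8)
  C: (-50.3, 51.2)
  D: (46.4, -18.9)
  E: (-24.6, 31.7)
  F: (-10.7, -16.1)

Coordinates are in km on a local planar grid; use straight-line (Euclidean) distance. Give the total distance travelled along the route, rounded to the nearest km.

Leg distances:
A→B: 63.9 km  (cumulative 63.9 km)
B→C: 35.5 km  (cumulative 99.4 km)
C→D: 119.4 km  (cumulative 218.8 km)
D→E: 87.2 km  (cumulative 306.0 km)
E→F: 49.8 km  (cumulative 355.8 km)
Total route length ≈ 356 km.

356 km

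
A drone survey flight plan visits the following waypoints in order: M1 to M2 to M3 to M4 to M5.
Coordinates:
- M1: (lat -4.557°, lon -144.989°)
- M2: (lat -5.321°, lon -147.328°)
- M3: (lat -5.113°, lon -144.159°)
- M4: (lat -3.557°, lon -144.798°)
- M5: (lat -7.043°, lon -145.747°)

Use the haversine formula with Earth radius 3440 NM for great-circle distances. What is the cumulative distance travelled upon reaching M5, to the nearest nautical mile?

Leg distances:
M1→M2: 147.2 NM  (cumulative 147.2 NM)
M2→M3: 189.9 NM  (cumulative 337.1 NM)
M3→M4: 100.9 NM  (cumulative 438.1 NM)
M4→M5: 216.8 NM  (cumulative 654.9 NM)
Cumulative distance at M5 ≈ 655 NM.

655 NM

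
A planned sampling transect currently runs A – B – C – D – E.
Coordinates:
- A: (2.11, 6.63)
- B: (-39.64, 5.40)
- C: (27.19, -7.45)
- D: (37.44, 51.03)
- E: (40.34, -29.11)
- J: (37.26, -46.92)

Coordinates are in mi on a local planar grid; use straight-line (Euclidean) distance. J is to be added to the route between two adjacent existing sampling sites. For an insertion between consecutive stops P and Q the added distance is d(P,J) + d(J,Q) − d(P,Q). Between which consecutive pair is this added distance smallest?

Added distance for inserting J between each consecutive pair:
A–B: 115.3 mi
B–C: 65.7 mi
C–D: 79.3 mi
D–E: 35.8 mi
Smallest added distance is 35.8 mi, inserting between D and E.

between D and E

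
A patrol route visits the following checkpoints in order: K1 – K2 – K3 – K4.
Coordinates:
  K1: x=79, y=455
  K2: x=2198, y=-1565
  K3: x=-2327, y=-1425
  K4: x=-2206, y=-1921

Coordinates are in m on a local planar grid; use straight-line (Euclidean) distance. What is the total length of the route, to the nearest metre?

7965 m

Leg distances:
K1→K2: 2927.6 m  (cumulative 2927.6 m)
K2→K3: 4527.2 m  (cumulative 7454.7 m)
K3→K4: 510.5 m  (cumulative 7965.3 m)
Total route length ≈ 7965 m.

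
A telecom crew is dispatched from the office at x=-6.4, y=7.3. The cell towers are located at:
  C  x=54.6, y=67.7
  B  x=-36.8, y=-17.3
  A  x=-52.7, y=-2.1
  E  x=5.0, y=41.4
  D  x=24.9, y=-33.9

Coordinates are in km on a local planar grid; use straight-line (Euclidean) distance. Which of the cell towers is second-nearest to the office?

B

Distances from the office (x=-6.4, y=7.3):
E: 36.0 km
B: 39.1 km
A: 47.2 km
D: 51.7 km
C: 85.8 km
The second-nearest is B at 39.1 km.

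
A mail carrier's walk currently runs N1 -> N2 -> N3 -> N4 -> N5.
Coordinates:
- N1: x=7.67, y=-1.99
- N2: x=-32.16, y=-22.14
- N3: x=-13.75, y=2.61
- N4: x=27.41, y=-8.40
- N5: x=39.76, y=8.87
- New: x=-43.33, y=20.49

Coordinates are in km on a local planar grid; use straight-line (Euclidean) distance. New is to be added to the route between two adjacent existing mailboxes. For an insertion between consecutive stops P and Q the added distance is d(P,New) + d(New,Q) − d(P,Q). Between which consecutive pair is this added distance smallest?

between N2 and N3

Added distance for inserting New between each consecutive pair:
N1–N2: 55.2 km
N2–N3: 47.8 km
N3–N4: 68.4 km
N4–N5: 139.1 km
Smallest added distance is 47.8 km, inserting between N2 and N3.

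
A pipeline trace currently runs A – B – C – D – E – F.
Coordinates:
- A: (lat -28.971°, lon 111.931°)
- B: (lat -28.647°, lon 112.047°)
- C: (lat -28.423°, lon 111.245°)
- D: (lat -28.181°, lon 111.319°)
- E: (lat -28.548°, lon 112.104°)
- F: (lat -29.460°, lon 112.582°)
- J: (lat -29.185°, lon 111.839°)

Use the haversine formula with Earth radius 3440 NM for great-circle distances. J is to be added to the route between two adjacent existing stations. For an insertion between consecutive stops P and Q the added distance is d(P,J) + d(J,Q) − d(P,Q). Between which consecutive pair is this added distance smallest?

Added distance for inserting J between each consecutive pair:
A–B: 27.4 NM
B–C: 45.1 NM
C–D: 106.6 NM
D–E: 60.0 NM
E–F: 22.7 NM
Smallest added distance is 22.7 NM, inserting between E and F.

between E and F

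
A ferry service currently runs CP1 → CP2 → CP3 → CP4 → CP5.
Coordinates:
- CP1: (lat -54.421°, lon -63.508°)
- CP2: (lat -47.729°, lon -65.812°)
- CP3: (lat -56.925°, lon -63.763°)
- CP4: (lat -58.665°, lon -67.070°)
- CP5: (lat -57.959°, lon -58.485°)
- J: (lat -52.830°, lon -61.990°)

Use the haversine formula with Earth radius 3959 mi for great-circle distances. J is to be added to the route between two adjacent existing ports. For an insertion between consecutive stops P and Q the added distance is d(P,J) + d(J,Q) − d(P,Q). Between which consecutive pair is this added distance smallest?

Added distance for inserting J between each consecutive pair:
CP1–CP2: 43.9 mi
CP2–CP3: 41.0 mi
CP3–CP4: 569.2 mi
CP4–CP5: 513.5 mi
Smallest added distance is 41.0 mi, inserting between CP2 and CP3.

between CP2 and CP3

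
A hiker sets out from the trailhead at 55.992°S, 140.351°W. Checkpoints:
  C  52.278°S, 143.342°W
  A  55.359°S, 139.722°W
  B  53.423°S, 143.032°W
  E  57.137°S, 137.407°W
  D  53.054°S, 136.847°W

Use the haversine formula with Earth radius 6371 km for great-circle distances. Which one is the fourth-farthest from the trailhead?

Distances from the trailhead (55.992°S, 140.351°W):
C: 456.5 km
D: 397.2 km
B: 333.5 km
E: 220.8 km
A: 80.7 km
The fourth-farthest is E at 220.8 km.

E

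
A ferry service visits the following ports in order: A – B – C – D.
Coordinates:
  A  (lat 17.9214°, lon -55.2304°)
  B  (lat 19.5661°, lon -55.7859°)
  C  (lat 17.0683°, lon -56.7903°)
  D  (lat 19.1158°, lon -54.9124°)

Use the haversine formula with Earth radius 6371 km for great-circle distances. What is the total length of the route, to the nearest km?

791 km

Leg distances:
A→B: 192.0 km  (cumulative 192.0 km)
B→C: 297.3 km  (cumulative 489.3 km)
C→D: 302.0 km  (cumulative 791.3 km)
Total route length ≈ 791 km.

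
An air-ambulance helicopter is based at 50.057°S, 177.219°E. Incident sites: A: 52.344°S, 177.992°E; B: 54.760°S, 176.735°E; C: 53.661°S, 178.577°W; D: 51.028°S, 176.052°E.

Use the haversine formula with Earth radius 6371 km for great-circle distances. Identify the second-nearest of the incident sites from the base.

A

Distances from the base (50.057°S, 177.219°E):
D: 135.9 km
A: 259.9 km
C: 493.7 km
B: 524.0 km
The second-nearest is A at 259.9 km.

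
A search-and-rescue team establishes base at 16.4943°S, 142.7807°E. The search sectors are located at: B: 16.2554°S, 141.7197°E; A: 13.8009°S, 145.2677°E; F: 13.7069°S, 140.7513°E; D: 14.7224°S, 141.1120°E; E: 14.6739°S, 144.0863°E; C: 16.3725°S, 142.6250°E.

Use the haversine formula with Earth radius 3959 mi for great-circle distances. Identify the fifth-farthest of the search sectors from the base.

B

Distance to each, sorted:
A: 249.3 mi
F: 235.4 mi
D: 165.3 mi
E: 152.9 mi
B: 72.2 mi
C: 13.3 mi
The fifth-farthest is B at 72.2 mi.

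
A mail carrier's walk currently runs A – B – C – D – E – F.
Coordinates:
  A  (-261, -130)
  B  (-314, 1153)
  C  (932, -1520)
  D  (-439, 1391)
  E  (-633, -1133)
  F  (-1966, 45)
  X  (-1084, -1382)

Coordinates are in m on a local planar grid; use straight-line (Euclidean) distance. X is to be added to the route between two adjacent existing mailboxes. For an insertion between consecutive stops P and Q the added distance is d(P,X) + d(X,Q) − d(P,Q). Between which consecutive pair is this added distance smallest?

between E and F

Added distance for inserting X between each consecutive pair:
A–B: 2863.5 m
B–C: 1720.9 m
C–D: 1650.0 m
D–E: 830.8 m
E–F: 413.8 m
Smallest added distance is 413.8 m, inserting between E and F.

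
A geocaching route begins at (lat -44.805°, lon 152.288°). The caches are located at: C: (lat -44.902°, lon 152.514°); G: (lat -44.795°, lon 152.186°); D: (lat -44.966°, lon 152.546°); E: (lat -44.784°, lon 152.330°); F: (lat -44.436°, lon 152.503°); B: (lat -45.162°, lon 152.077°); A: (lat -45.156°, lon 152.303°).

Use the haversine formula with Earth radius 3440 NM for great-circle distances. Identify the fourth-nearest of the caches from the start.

D

Distances from the start ((lat -44.805°, lon 152.288°)):
E: 2.2 NM
G: 4.4 NM
C: 11.2 NM
D: 14.6 NM
A: 21.1 NM
B: 23.2 NM
F: 24.0 NM
The fourth-nearest is D at 14.6 NM.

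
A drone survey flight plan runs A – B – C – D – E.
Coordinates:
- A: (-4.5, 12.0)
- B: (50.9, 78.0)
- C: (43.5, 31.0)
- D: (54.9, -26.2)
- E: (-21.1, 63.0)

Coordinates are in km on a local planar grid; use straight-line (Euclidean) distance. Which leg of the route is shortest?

B–C

Leg distances:
A→B: 86.2 km
B→C: 47.6 km
C→D: 58.3 km
D→E: 117.2 km
The shortest leg is B–C at 47.6 km.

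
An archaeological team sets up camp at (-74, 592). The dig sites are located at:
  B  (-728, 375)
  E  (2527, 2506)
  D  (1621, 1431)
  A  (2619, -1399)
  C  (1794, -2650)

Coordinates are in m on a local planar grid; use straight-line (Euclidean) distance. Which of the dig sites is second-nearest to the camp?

D

Distances from the camp ((-74, 592)):
B: 689.1 m
D: 1891.3 m
E: 3229.3 m
A: 3349.1 m
C: 3741.7 m
The second-nearest is D at 1891.3 m.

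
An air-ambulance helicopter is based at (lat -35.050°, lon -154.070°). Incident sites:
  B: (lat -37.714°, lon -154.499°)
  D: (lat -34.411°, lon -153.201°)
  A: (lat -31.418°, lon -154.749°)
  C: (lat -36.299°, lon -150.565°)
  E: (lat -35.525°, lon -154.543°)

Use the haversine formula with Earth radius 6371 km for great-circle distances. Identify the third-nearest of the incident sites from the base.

B

Distance to each, sorted:
E: 68.1 km
D: 106.6 km
B: 298.7 km
C: 345.7 km
A: 408.8 km
The third-nearest is B at 298.7 km.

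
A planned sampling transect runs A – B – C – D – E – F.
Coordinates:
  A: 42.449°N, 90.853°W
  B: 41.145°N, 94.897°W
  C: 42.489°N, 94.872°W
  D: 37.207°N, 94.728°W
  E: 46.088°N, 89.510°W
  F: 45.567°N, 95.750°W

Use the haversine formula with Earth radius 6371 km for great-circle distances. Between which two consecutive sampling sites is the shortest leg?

B–C

Leg distances:
A→B: 365.2 km
B→C: 149.5 km
C→D: 587.5 km
D→E: 1077.9 km
E→F: 486.8 km
The shortest leg is B–C at 149.5 km.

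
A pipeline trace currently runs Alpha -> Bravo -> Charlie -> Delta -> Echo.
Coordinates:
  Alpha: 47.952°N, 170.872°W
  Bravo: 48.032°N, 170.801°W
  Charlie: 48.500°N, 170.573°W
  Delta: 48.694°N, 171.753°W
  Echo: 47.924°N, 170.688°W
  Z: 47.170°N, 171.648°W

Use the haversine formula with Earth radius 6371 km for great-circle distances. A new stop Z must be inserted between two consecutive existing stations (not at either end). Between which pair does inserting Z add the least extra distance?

Added distance for inserting Z between each consecutive pair:
Alpha–Bravo: 209.3 km
Bravo–Charlie: 228.5 km
Charlie–Delta: 248.5 km
Delta–Echo: 163.9 km
Smallest added distance is 163.9 km, inserting between Delta and Echo.

between Delta and Echo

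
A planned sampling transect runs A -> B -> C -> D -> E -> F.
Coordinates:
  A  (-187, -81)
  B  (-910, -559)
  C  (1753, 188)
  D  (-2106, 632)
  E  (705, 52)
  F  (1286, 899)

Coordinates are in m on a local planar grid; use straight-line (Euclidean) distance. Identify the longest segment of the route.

C–D

Leg distances:
A→B: 866.7 m
B→C: 2765.8 m
C→D: 3884.5 m
D→E: 2870.2 m
E→F: 1027.1 m
The longest leg is C–D at 3884.5 m.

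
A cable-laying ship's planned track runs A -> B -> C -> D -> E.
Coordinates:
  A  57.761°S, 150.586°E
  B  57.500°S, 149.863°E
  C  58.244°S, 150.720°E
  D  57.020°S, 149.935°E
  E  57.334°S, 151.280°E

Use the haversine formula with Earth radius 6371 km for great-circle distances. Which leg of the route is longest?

C–D

Leg distances:
A→B: 51.9 km
B→C: 97.0 km
C→D: 143.9 km
D→E: 88.3 km
The longest leg is C–D at 143.9 km.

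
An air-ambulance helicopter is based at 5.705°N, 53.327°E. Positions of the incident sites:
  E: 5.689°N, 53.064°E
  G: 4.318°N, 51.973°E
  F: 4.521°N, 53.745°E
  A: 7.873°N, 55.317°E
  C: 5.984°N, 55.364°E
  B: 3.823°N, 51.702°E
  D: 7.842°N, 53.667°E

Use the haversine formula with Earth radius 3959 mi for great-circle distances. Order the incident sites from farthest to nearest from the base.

A, B, D, C, G, F, E

Computing each great-circle distance from 5.705°N, 53.327°E:
A 7.873°N, 55.317°E: 202.7 mi
B 3.823°N, 51.702°E: 171.6 mi
D 7.842°N, 53.667°E: 149.5 mi
C 5.984°N, 55.364°E: 141.3 mi
G 4.318°N, 51.973°E: 133.7 mi
F 4.521°N, 53.745°E: 86.7 mi
E 5.689°N, 53.064°E: 18.1 mi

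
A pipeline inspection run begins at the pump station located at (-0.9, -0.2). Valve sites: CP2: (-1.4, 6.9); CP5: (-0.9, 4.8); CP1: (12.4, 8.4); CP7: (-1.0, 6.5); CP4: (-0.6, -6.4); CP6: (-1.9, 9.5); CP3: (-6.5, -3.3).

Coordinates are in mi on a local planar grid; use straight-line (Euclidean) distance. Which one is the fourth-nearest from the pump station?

CP7

Distance to each, sorted:
CP5: 5.0 mi
CP4: 6.2 mi
CP3: 6.4 mi
CP7: 6.7 mi
CP2: 7.1 mi
CP6: 9.8 mi
CP1: 15.8 mi
The fourth-nearest is CP7 at 6.7 mi.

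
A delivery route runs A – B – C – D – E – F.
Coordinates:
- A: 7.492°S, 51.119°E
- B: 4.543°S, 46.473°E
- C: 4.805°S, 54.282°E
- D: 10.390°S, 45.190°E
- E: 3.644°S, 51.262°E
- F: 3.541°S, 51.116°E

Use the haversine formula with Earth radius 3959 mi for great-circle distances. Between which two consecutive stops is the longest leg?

C–D

Leg distances:
A→B: 378.7 mi
B→C: 538.1 mi
C→D: 732.4 mi
D→E: 624.9 mi
E→F: 12.3 mi
The longest leg is C–D at 732.4 mi.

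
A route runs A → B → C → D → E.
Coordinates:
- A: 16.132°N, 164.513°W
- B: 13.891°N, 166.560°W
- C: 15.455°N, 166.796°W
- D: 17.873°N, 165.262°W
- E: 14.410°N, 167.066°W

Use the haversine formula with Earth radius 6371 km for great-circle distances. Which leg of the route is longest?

D–E

Leg distances:
A→B: 332.3 km
B→C: 175.8 km
C→D: 314.6 km
D→E: 430.6 km
The longest leg is D–E at 430.6 km.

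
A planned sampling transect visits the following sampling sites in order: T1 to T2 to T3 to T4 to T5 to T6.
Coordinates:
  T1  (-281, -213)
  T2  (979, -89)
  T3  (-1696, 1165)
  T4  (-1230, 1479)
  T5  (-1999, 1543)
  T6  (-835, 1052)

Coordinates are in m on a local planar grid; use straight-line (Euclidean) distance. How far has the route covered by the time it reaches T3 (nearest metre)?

4220 m

Leg distances:
T1→T2: 1266.1 m  (cumulative 1266.1 m)
T2→T3: 2954.3 m  (cumulative 4220.4 m)
Cumulative distance at T3 ≈ 4220 m.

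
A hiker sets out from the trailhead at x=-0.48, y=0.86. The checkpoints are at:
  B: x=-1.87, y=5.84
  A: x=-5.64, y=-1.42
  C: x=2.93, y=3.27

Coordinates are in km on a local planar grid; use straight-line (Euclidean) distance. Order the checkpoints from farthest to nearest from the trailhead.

A, B, C

Computing each straight-line distance from x=-0.48, y=0.86:
A x=-5.64, y=-1.42: 5.6 km
B x=-1.87, y=5.84: 5.2 km
C x=2.93, y=3.27: 4.2 km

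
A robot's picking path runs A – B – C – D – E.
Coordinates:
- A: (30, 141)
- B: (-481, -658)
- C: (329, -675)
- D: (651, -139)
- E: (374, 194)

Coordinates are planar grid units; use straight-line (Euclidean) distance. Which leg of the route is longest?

Leg distances:
A→B: 948.4
B→C: 810.2
C→D: 625.3
D→E: 433.1
The longest leg is A–B at 948.4.

A–B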